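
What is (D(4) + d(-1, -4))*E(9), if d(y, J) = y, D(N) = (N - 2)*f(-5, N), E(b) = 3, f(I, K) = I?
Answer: -33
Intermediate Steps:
D(N) = 10 - 5*N (D(N) = (N - 2)*(-5) = (-2 + N)*(-5) = 10 - 5*N)
(D(4) + d(-1, -4))*E(9) = ((10 - 5*4) - 1)*3 = ((10 - 20) - 1)*3 = (-10 - 1)*3 = -11*3 = -33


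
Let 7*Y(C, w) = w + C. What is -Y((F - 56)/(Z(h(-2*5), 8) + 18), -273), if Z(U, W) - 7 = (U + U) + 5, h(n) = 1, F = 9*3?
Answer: 8765/224 ≈ 39.129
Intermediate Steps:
F = 27
Z(U, W) = 12 + 2*U (Z(U, W) = 7 + ((U + U) + 5) = 7 + (2*U + 5) = 7 + (5 + 2*U) = 12 + 2*U)
Y(C, w) = C/7 + w/7 (Y(C, w) = (w + C)/7 = (C + w)/7 = C/7 + w/7)
-Y((F - 56)/(Z(h(-2*5), 8) + 18), -273) = -(((27 - 56)/((12 + 2*1) + 18))/7 + (1/7)*(-273)) = -((-29/((12 + 2) + 18))/7 - 39) = -((-29/(14 + 18))/7 - 39) = -((-29/32)/7 - 39) = -((-29*1/32)/7 - 39) = -((1/7)*(-29/32) - 39) = -(-29/224 - 39) = -1*(-8765/224) = 8765/224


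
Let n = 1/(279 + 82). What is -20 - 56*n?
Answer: -7276/361 ≈ -20.155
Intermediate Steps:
n = 1/361 ≈ 0.0027701
-20 - 56*n = -20 - 56*1/361 = -20 - 56/361 = -7276/361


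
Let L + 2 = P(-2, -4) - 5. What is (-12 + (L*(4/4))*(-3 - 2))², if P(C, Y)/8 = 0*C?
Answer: 529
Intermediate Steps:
P(C, Y) = 0 (P(C, Y) = 8*(0*C) = 8*0 = 0)
L = -7 (L = -2 + (0 - 5) = -2 - 5 = -7)
(-12 + (L*(4/4))*(-3 - 2))² = (-12 + (-28/4)*(-3 - 2))² = (-12 - 28/4*(-5))² = (-12 - 7*1*(-5))² = (-12 - 7*(-5))² = (-12 + 35)² = 23² = 529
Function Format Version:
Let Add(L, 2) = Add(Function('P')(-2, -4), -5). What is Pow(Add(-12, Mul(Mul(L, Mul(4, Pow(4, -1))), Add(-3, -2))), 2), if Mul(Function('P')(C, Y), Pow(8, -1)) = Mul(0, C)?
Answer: 529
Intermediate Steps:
Function('P')(C, Y) = 0 (Function('P')(C, Y) = Mul(8, Mul(0, C)) = Mul(8, 0) = 0)
L = -7 (L = Add(-2, Add(0, -5)) = Add(-2, -5) = -7)
Pow(Add(-12, Mul(Mul(L, Mul(4, Pow(4, -1))), Add(-3, -2))), 2) = Pow(Add(-12, Mul(Mul(-7, Mul(4, Pow(4, -1))), Add(-3, -2))), 2) = Pow(Add(-12, Mul(Mul(-7, Mul(4, Rational(1, 4))), -5)), 2) = Pow(Add(-12, Mul(Mul(-7, 1), -5)), 2) = Pow(Add(-12, Mul(-7, -5)), 2) = Pow(Add(-12, 35), 2) = Pow(23, 2) = 529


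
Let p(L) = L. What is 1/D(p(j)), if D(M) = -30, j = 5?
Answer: -1/30 ≈ -0.033333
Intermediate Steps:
1/D(p(j)) = 1/(-30) = -1/30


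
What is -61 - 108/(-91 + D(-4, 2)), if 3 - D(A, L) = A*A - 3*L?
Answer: -2935/49 ≈ -59.898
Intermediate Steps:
D(A, L) = 3 - A² + 3*L (D(A, L) = 3 - (A*A - 3*L) = 3 - (A² - 3*L) = 3 + (-A² + 3*L) = 3 - A² + 3*L)
-61 - 108/(-91 + D(-4, 2)) = -61 - 108/(-91 + (3 - 1*(-4)² + 3*2)) = -61 - 108/(-91 + (3 - 1*16 + 6)) = -61 - 108/(-91 + (3 - 16 + 6)) = -61 - 108/(-91 - 7) = -61 - 108/(-98) = -61 - 108*(-1/98) = -61 + 54/49 = -2935/49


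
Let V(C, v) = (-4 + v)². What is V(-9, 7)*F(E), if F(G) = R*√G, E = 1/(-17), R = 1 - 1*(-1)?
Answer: 18*I*√17/17 ≈ 4.3656*I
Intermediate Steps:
R = 2 (R = 1 + 1 = 2)
E = -1/17 ≈ -0.058824
F(G) = 2*√G
V(-9, 7)*F(E) = (-4 + 7)²*(2*√(-1/17)) = 3²*(2*(I*√17/17)) = 9*(2*I*√17/17) = 18*I*√17/17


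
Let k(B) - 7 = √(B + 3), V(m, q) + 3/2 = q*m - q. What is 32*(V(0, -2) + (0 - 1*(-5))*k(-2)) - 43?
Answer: 1253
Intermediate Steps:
V(m, q) = -3/2 - q + m*q (V(m, q) = -3/2 + (q*m - q) = -3/2 + (m*q - q) = -3/2 + (-q + m*q) = -3/2 - q + m*q)
k(B) = 7 + √(3 + B) (k(B) = 7 + √(B + 3) = 7 + √(3 + B))
32*(V(0, -2) + (0 - 1*(-5))*k(-2)) - 43 = 32*((-3/2 - 1*(-2) + 0*(-2)) + (0 - 1*(-5))*(7 + √(3 - 2))) - 43 = 32*((-3/2 + 2 + 0) + (0 + 5)*(7 + √1)) - 43 = 32*(½ + 5*(7 + 1)) - 43 = 32*(½ + 5*8) - 43 = 32*(½ + 40) - 43 = 32*(81/2) - 43 = 1296 - 43 = 1253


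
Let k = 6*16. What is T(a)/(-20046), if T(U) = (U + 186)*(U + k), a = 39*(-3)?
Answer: 483/6682 ≈ 0.072284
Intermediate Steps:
a = -117
k = 96
T(U) = (96 + U)*(186 + U) (T(U) = (U + 186)*(U + 96) = (186 + U)*(96 + U) = (96 + U)*(186 + U))
T(a)/(-20046) = (17856 + (-117)**2 + 282*(-117))/(-20046) = (17856 + 13689 - 32994)*(-1/20046) = -1449*(-1/20046) = 483/6682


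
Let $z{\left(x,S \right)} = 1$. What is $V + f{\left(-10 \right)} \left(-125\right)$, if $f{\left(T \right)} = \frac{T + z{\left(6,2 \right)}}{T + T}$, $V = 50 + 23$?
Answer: $\frac{67}{4} \approx 16.75$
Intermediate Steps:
$V = 73$
$f{\left(T \right)} = \frac{1 + T}{2 T}$ ($f{\left(T \right)} = \frac{T + 1}{T + T} = \frac{1 + T}{2 T}$)
$V + f{\left(-10 \right)} \left(-125\right) = 73 + \frac{1 - 10}{2 \left(-10\right)} \left(-125\right) = 73 + \frac{1}{2} \left(- \frac{1}{10}\right) \left(-9\right) \left(-125\right) = 73 + \frac{9}{20} \left(-125\right) = 73 - \frac{225}{4} = \frac{67}{4}$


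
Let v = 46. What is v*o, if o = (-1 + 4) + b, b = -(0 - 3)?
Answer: 276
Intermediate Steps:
b = 3 (b = -1*(-3) = 3)
o = 6 (o = (-1 + 4) + 3 = 3 + 3 = 6)
v*o = 46*6 = 276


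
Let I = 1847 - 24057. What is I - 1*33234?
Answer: -55444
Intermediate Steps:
I = -22210
I - 1*33234 = -22210 - 1*33234 = -22210 - 33234 = -55444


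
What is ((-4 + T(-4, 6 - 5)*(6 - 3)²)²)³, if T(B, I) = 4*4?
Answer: 7529536000000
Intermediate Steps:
T(B, I) = 16
((-4 + T(-4, 6 - 5)*(6 - 3)²)²)³ = ((-4 + 16*(6 - 3)²)²)³ = ((-4 + 16*3²)²)³ = ((-4 + 16*9)²)³ = ((-4 + 144)²)³ = (140²)³ = 19600³ = 7529536000000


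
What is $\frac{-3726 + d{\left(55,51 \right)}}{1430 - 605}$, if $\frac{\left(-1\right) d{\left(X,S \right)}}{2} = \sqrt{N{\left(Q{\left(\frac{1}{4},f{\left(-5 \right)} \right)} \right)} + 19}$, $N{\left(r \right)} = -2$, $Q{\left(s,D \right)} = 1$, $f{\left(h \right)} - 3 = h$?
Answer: $- \frac{1242}{275} - \frac{2 \sqrt{17}}{825} \approx -4.5264$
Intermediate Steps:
$f{\left(h \right)} = 3 + h$
$d{\left(X,S \right)} = - 2 \sqrt{17}$ ($d{\left(X,S \right)} = - 2 \sqrt{-2 + 19} = - 2 \sqrt{17}$)
$\frac{-3726 + d{\left(55,51 \right)}}{1430 - 605} = \frac{-3726 - 2 \sqrt{17}}{1430 - 605} = \frac{-3726 - 2 \sqrt{17}}{825} = \left(-3726 - 2 \sqrt{17}\right) \frac{1}{825} = - \frac{1242}{275} - \frac{2 \sqrt{17}}{825}$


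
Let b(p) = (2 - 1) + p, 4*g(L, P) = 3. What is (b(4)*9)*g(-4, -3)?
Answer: 135/4 ≈ 33.750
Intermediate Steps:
g(L, P) = 3/4 (g(L, P) = (1/4)*3 = 3/4)
b(p) = 1 + p
(b(4)*9)*g(-4, -3) = ((1 + 4)*9)*(3/4) = (5*9)*(3/4) = 45*(3/4) = 135/4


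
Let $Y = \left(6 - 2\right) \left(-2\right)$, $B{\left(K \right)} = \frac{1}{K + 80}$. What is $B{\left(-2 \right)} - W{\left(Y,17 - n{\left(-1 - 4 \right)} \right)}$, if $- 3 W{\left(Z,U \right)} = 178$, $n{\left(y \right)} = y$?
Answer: $\frac{1543}{26} \approx 59.346$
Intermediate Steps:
$B{\left(K \right)} = \frac{1}{80 + K}$
$Y = -8$ ($Y = 4 \left(-2\right) = -8$)
$W{\left(Z,U \right)} = - \frac{178}{3}$ ($W{\left(Z,U \right)} = \left(- \frac{1}{3}\right) 178 = - \frac{178}{3}$)
$B{\left(-2 \right)} - W{\left(Y,17 - n{\left(-1 - 4 \right)} \right)} = \frac{1}{80 - 2} - - \frac{178}{3} = \frac{1}{78} + \frac{178}{3} = \frac{1543}{26}$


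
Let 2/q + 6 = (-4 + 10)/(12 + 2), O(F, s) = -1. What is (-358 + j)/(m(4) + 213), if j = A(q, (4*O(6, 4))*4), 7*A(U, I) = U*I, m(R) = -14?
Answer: -70/39 ≈ -1.7949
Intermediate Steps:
q = -14/39 (q = 2/(-6 + (-4 + 10)/(12 + 2)) = 2/(-6 + 6/14) = 2/(-6 + 6*(1/14)) = 2/(-6 + 3/7) = 2/(-39/7) = 2*(-7/39) = -14/39 ≈ -0.35897)
A(U, I) = I*U/7 (A(U, I) = (U*I)/7 = (I*U)/7 = I*U/7)
j = 32/39 (j = (⅐)*((4*(-1))*4)*(-14/39) = (⅐)*(-4*4)*(-14/39) = (⅐)*(-16)*(-14/39) = 32/39 ≈ 0.82051)
(-358 + j)/(m(4) + 213) = (-358 + 32/39)/(-14 + 213) = -13930/39/199 = -13930/39*1/199 = -70/39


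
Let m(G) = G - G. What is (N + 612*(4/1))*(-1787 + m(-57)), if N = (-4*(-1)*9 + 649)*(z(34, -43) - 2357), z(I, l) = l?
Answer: 2933453424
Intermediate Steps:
m(G) = 0
N = -1644000 (N = (-4*(-1)*9 + 649)*(-43 - 2357) = (4*9 + 649)*(-2400) = (36 + 649)*(-2400) = 685*(-2400) = -1644000)
(N + 612*(4/1))*(-1787 + m(-57)) = (-1644000 + 612*(4/1))*(-1787 + 0) = (-1644000 + 612*(4*1))*(-1787) = (-1644000 + 612*4)*(-1787) = (-1644000 + 2448)*(-1787) = -1641552*(-1787) = 2933453424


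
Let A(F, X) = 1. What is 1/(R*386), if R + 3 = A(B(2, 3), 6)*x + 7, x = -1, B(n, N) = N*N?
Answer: 1/1158 ≈ 0.00086356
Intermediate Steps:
B(n, N) = N²
R = 3 (R = -3 + (1*(-1) + 7) = -3 + (-1 + 7) = -3 + 6 = 3)
1/(R*386) = 1/(3*386) = 1/1158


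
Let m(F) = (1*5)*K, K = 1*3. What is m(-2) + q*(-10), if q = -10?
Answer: 115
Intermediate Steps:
K = 3
m(F) = 15 (m(F) = (1*5)*3 = 5*3 = 15)
m(-2) + q*(-10) = 15 - 10*(-10) = 15 + 100 = 115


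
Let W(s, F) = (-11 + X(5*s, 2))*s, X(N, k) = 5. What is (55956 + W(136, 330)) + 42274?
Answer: 97414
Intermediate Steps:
W(s, F) = -6*s (W(s, F) = (-11 + 5)*s = -6*s)
(55956 + W(136, 330)) + 42274 = (55956 - 6*136) + 42274 = (55956 - 816) + 42274 = 55140 + 42274 = 97414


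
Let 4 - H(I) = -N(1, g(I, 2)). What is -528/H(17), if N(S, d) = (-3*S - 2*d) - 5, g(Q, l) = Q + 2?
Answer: 88/7 ≈ 12.571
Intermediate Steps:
g(Q, l) = 2 + Q
N(S, d) = -5 - 3*S - 2*d
H(I) = -8 - 2*I (H(I) = 4 - (-1)*(-5 - 3*1 - 2*(2 + I)) = 4 - (-1)*(-5 - 3 + (-4 - 2*I)) = 4 - (-1)*(-12 - 2*I) = 4 - (12 + 2*I) = 4 + (-12 - 2*I) = -8 - 2*I)
-528/H(17) = -528/(-8 - 2*17) = -528/(-8 - 34) = -528/(-42) = -528*(-1/42) = 88/7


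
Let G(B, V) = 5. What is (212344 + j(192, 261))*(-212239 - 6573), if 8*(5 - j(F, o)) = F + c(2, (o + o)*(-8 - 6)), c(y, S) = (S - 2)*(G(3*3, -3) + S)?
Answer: 1413698654995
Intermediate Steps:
c(y, S) = (-2 + S)*(5 + S) (c(y, S) = (S - 2)*(5 + S) = (-2 + S)*(5 + S))
j(F, o) = 25/4 - 98*o² - F/8 + 21*o/2 (j(F, o) = 5 - (F + (-10 + ((o + o)*(-8 - 6))² + 3*((o + o)*(-8 - 6))))/8 = 5 - (F + (-10 + ((2*o)*(-14))² + 3*((2*o)*(-14))))/8 = 5 - (F + (-10 + (-28*o)² + 3*(-28*o)))/8 = 5 - (F + (-10 + 784*o² - 84*o))/8 = 5 - (F + (-10 - 84*o + 784*o²))/8 = 5 - (-10 + F - 84*o + 784*o²)/8 = 5 + (5/4 - 98*o² - F/8 + 21*o/2) = 25/4 - 98*o² - F/8 + 21*o/2)
(212344 + j(192, 261))*(-212239 - 6573) = (212344 + (25/4 - 98*261² - ⅛*192 + (21/2)*261))*(-212239 - 6573) = (212344 + (25/4 - 98*68121 - 24 + 5481/2))*(-218812) = (212344 + (25/4 - 6675858 - 24 + 5481/2))*(-218812) = (212344 - 26692541/4)*(-218812) = -25843165/4*(-218812) = 1413698654995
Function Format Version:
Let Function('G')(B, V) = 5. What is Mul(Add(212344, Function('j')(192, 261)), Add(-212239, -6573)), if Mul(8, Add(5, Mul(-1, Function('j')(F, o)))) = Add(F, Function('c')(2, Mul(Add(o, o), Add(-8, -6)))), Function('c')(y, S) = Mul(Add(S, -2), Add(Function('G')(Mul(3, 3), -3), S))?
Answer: 1413698654995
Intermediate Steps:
Function('c')(y, S) = Mul(Add(-2, S), Add(5, S)) (Function('c')(y, S) = Mul(Add(S, -2), Add(5, S)) = Mul(Add(-2, S), Add(5, S)))
Function('j')(F, o) = Add(Rational(25, 4), Mul(-98, Pow(o, 2)), Mul(Rational(-1, 8), F), Mul(Rational(21, 2), o)) (Function('j')(F, o) = Add(5, Mul(Rational(-1, 8), Add(F, Add(-10, Pow(Mul(Add(o, o), Add(-8, -6)), 2), Mul(3, Mul(Add(o, o), Add(-8, -6))))))) = Add(5, Mul(Rational(-1, 8), Add(F, Add(-10, Pow(Mul(Mul(2, o), -14), 2), Mul(3, Mul(Mul(2, o), -14)))))) = Add(5, Mul(Rational(-1, 8), Add(F, Add(-10, Pow(Mul(-28, o), 2), Mul(3, Mul(-28, o)))))) = Add(5, Mul(Rational(-1, 8), Add(F, Add(-10, Mul(784, Pow(o, 2)), Mul(-84, o))))) = Add(5, Mul(Rational(-1, 8), Add(F, Add(-10, Mul(-84, o), Mul(784, Pow(o, 2)))))) = Add(5, Mul(Rational(-1, 8), Add(-10, F, Mul(-84, o), Mul(784, Pow(o, 2))))) = Add(5, Add(Rational(5, 4), Mul(-98, Pow(o, 2)), Mul(Rational(-1, 8), F), Mul(Rational(21, 2), o))) = Add(Rational(25, 4), Mul(-98, Pow(o, 2)), Mul(Rational(-1, 8), F), Mul(Rational(21, 2), o)))
Mul(Add(212344, Function('j')(192, 261)), Add(-212239, -6573)) = Mul(Add(212344, Add(Rational(25, 4), Mul(-98, Pow(261, 2)), Mul(Rational(-1, 8), 192), Mul(Rational(21, 2), 261))), Add(-212239, -6573)) = Mul(Add(212344, Add(Rational(25, 4), Mul(-98, 68121), -24, Rational(5481, 2))), -218812) = Mul(Add(212344, Add(Rational(25, 4), -6675858, -24, Rational(5481, 2))), -218812) = Mul(Add(212344, Rational(-26692541, 4)), -218812) = Mul(Rational(-25843165, 4), -218812) = 1413698654995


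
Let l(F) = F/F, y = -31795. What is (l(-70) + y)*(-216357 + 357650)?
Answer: -4492269642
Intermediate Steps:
l(F) = 1
(l(-70) + y)*(-216357 + 357650) = (1 - 31795)*(-216357 + 357650) = -31794*141293 = -4492269642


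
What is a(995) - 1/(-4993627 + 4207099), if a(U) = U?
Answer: 782595361/786528 ≈ 995.00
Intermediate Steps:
a(995) - 1/(-4993627 + 4207099) = 995 - 1/(-4993627 + 4207099) = 995 - 1/(-786528) = 995 - 1*(-1/786528) = 995 + 1/786528 = 782595361/786528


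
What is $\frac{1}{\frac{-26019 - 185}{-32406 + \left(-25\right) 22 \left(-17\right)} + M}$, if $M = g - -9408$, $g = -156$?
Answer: $\frac{5764}{53335079} \approx 0.00010807$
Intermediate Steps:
$M = 9252$ ($M = -156 - -9408 = -156 + 9408 = 9252$)
$\frac{1}{\frac{-26019 - 185}{-32406 + \left(-25\right) 22 \left(-17\right)} + M} = \frac{1}{\frac{-26019 - 185}{-32406 + \left(-25\right) 22 \left(-17\right)} + 9252} = \frac{1}{- \frac{26204}{-32406 - -9350} + 9252} = \frac{1}{- \frac{26204}{-32406 + 9350} + 9252} = \frac{1}{- \frac{26204}{-23056} + 9252} = \frac{1}{\left(-26204\right) \left(- \frac{1}{23056}\right) + 9252} = \frac{1}{\frac{6551}{5764} + 9252} = \frac{1}{\frac{53335079}{5764}} = \frac{5764}{53335079}$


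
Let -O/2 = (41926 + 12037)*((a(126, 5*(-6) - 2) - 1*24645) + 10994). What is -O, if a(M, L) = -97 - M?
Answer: -1497365324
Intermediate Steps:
O = 1497365324 (O = -2*(41926 + 12037)*(((-97 - 1*126) - 1*24645) + 10994) = -107926*(((-97 - 126) - 24645) + 10994) = -107926*((-223 - 24645) + 10994) = -107926*(-24868 + 10994) = -107926*(-13874) = -2*(-748682662) = 1497365324)
-O = -1*1497365324 = -1497365324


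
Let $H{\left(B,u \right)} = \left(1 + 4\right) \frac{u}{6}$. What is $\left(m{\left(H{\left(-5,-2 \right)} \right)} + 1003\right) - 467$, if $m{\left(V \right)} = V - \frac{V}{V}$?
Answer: $\frac{1600}{3} \approx 533.33$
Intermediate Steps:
$H{\left(B,u \right)} = \frac{5 u}{6}$ ($H{\left(B,u \right)} = 5 u \frac{1}{6} = 5 \frac{u}{6} = \frac{5 u}{6}$)
$m{\left(V \right)} = -1 + V$ ($m{\left(V \right)} = V - 1 = -1 + V$)
$\left(m{\left(H{\left(-5,-2 \right)} \right)} + 1003\right) - 467 = \left(\left(-1 + \frac{5}{6} \left(-2\right)\right) + 1003\right) - 467 = \left(\left(-1 - \frac{5}{3}\right) + 1003\right) - 467 = \left(- \frac{8}{3} + 1003\right) - 467 = \frac{3001}{3} - 467 = \frac{1600}{3}$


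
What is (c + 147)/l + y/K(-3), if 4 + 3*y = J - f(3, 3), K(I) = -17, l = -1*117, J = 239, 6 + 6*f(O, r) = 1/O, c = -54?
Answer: -64697/11934 ≈ -5.4212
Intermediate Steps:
f(O, r) = -1 + 1/(6*O)
l = -117
y = 4247/54 (y = -4/3 + (239 - (⅙ - 1*3)/3)/3 = -4/3 + (239 - (⅙ - 3)/3)/3 = -4/3 + (239 - (-17)/(3*6))/3 = -4/3 + (239 - 1*(-17/18))/3 = -4/3 + (239 + 17/18)/3 = -4/3 + (⅓)*(4319/18) = -4/3 + 4319/54 = 4247/54 ≈ 78.648)
(c + 147)/l + y/K(-3) = (-54 + 147)/(-117) + (4247/54)/(-17) = 93*(-1/117) + (4247/54)*(-1/17) = -31/39 - 4247/918 = -64697/11934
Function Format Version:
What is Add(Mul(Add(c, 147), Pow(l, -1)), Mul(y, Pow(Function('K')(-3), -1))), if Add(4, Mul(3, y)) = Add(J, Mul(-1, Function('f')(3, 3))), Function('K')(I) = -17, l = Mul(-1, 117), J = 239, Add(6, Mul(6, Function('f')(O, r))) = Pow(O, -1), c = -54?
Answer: Rational(-64697, 11934) ≈ -5.4212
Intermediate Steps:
Function('f')(O, r) = Add(-1, Mul(Rational(1, 6), Pow(O, -1)))
l = -117
y = Rational(4247, 54) (y = Add(Rational(-4, 3), Mul(Rational(1, 3), Add(239, Mul(-1, Mul(Pow(3, -1), Add(Rational(1, 6), Mul(-1, 3))))))) = Add(Rational(-4, 3), Mul(Rational(1, 3), Add(239, Mul(-1, Mul(Rational(1, 3), Add(Rational(1, 6), -3)))))) = Add(Rational(-4, 3), Mul(Rational(1, 3), Add(239, Mul(-1, Mul(Rational(1, 3), Rational(-17, 6)))))) = Add(Rational(-4, 3), Mul(Rational(1, 3), Add(239, Mul(-1, Rational(-17, 18))))) = Add(Rational(-4, 3), Mul(Rational(1, 3), Add(239, Rational(17, 18)))) = Add(Rational(-4, 3), Mul(Rational(1, 3), Rational(4319, 18))) = Add(Rational(-4, 3), Rational(4319, 54)) = Rational(4247, 54) ≈ 78.648)
Add(Mul(Add(c, 147), Pow(l, -1)), Mul(y, Pow(Function('K')(-3), -1))) = Add(Mul(Add(-54, 147), Pow(-117, -1)), Mul(Rational(4247, 54), Pow(-17, -1))) = Add(Mul(93, Rational(-1, 117)), Mul(Rational(4247, 54), Rational(-1, 17))) = Add(Rational(-31, 39), Rational(-4247, 918)) = Rational(-64697, 11934)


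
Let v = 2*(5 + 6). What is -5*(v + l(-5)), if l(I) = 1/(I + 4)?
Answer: -105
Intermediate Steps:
v = 22 (v = 2*11 = 22)
l(I) = 1/(4 + I)
-5*(v + l(-5)) = -5*(22 + 1/(4 - 5)) = -5*(22 + 1/(-1)) = -5*(22 - 1) = -5*21 = -105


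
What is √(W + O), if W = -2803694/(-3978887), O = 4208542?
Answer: 8*√1041058118314293959/3978887 ≈ 2051.5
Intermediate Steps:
W = 2803694/3978887 (W = -2803694*(-1/3978887) = 2803694/3978887 ≈ 0.70464)
√(W + O) = √(2803694/3978887 + 4208542) = √(16745315856448/3978887) = 8*√1041058118314293959/3978887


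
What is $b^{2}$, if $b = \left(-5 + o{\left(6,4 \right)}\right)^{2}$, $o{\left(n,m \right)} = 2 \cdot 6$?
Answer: $2401$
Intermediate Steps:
$o{\left(n,m \right)} = 12$
$b = 49$ ($b = \left(-5 + 12\right)^{2} = 7^{2} = 49$)
$b^{2} = 49^{2} = 2401$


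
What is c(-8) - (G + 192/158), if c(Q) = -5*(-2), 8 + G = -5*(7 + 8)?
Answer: 7251/79 ≈ 91.785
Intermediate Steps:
G = -83 (G = -8 - 5*(7 + 8) = -8 - 5*15 = -8 - 75 = -83)
c(Q) = 10
c(-8) - (G + 192/158) = 10 - (-83 + 192/158) = 10 - (-83 + 192*(1/158)) = 10 - (-83 + 96/79) = 10 - 1*(-6461/79) = 10 + 6461/79 = 7251/79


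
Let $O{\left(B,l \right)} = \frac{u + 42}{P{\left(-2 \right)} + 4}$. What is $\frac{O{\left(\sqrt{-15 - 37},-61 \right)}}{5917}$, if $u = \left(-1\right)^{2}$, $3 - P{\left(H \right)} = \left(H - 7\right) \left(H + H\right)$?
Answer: $- \frac{43}{171593} \approx -0.00025059$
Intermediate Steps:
$P{\left(H \right)} = 3 - 2 H \left(-7 + H\right)$ ($P{\left(H \right)} = 3 - \left(H - 7\right) \left(H + H\right) = 3 - \left(-7 + H\right) 2 H = 3 - 2 H \left(-7 + H\right)$)
$u = 1$
$O{\left(B,l \right)} = - \frac{43}{29}$ ($O{\left(B,l \right)} = \frac{1 + 42}{\left(3 - 2 \left(-2\right)^{2} + 14 \left(-2\right)\right) + 4} = \frac{43}{\left(3 - 8 - 28\right) + 4} = \frac{43}{-33 + 4} = \frac{43}{-29} = 43 \left(- \frac{1}{29}\right) = - \frac{43}{29}$)
$\frac{O{\left(\sqrt{-15 - 37},-61 \right)}}{5917} = - \frac{43}{29 \cdot 5917} = \left(- \frac{43}{29}\right) \frac{1}{5917} = - \frac{43}{171593}$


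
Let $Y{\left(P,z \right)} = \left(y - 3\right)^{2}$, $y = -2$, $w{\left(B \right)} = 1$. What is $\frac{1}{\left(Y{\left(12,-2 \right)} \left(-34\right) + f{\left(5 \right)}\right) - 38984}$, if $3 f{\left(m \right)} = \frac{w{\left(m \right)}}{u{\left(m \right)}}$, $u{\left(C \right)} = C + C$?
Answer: $- \frac{30}{1195019} \approx -2.5104 \cdot 10^{-5}$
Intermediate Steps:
$u{\left(C \right)} = 2 C$
$f{\left(m \right)} = \frac{1}{6 m}$ ($f{\left(m \right)} = \frac{1 \frac{1}{2 m}}{3} = \frac{\frac{1}{2} \frac{1}{m}}{3} = \frac{1}{6 m}$)
$Y{\left(P,z \right)} = 25$ ($Y{\left(P,z \right)} = \left(-2 - 3\right)^{2} = \left(-5\right)^{2} = 25$)
$\frac{1}{\left(Y{\left(12,-2 \right)} \left(-34\right) + f{\left(5 \right)}\right) - 38984} = \frac{1}{\left(25 \left(-34\right) + \frac{1}{6 \cdot 5}\right) - 38984} = \frac{1}{\left(-850 + \frac{1}{6} \cdot \frac{1}{5}\right) - 38984} = \frac{1}{\left(-850 + \frac{1}{30}\right) - 38984} = \frac{1}{- \frac{25499}{30} - 38984} = \frac{1}{- \frac{1195019}{30}} = - \frac{30}{1195019}$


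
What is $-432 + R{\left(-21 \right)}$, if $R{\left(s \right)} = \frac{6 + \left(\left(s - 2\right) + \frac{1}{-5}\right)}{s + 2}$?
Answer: $- \frac{40954}{95} \approx -431.09$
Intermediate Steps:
$R{\left(s \right)} = \frac{\frac{19}{5} + s}{2 + s}$ ($R{\left(s \right)} = \frac{6 + \left(\left(-2 + s\right) - \frac{1}{5}\right)}{2 + s} = \frac{6 + \left(- \frac{11}{5} + s\right)}{2 + s} = \frac{\frac{19}{5} + s}{2 + s}$)
$-432 + R{\left(-21 \right)} = -432 + \frac{\frac{19}{5} - 21}{2 - 21} = -432 + \frac{1}{-19} \left(- \frac{86}{5}\right) = -432 - - \frac{86}{95} = -432 + \frac{86}{95} = - \frac{40954}{95}$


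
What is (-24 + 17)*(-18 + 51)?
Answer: -231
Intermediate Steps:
(-24 + 17)*(-18 + 51) = -7*33 = -231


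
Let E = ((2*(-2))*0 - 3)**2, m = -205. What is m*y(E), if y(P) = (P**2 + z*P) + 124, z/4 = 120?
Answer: -927625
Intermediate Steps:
z = 480 (z = 4*120 = 480)
E = 9 (E = (-4*0 - 3)**2 = (0 - 3)**2 = (-3)**2 = 9)
y(P) = 124 + P**2 + 480*P (y(P) = (P**2 + 480*P) + 124 = 124 + P**2 + 480*P)
m*y(E) = -205*(124 + 9**2 + 480*9) = -205*(124 + 81 + 4320) = -205*4525 = -927625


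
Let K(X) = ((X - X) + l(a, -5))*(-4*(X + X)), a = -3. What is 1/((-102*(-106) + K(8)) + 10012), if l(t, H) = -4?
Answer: 1/21080 ≈ 4.7438e-5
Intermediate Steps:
K(X) = 32*X (K(X) = ((X - X) - 4)*(-4*(X + X)) = (0 - 4)*(-8*X) = -(-32)*X = 32*X)
1/((-102*(-106) + K(8)) + 10012) = 1/((-102*(-106) + 32*8) + 10012) = 1/((10812 + 256) + 10012) = 1/(11068 + 10012) = 1/21080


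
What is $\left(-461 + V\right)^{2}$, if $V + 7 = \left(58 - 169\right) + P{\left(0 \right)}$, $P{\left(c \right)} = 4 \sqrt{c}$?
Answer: $335241$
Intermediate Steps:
$V = -118$ ($V = -7 + \left(\left(58 - 169\right) + 4 \sqrt{0}\right) = -7 + \left(-111 + 4 \cdot 0\right) = -7 + \left(-111 + 0\right) = -7 - 111 = -118$)
$\left(-461 + V\right)^{2} = \left(-461 - 118\right)^{2} = \left(-579\right)^{2} = 335241$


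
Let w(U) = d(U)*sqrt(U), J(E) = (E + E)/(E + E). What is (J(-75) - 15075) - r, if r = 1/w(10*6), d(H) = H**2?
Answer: -15074 - sqrt(15)/108000 ≈ -15074.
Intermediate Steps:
J(E) = 1 (J(E) = (2*E)/((2*E)) = (2*E)*(1/(2*E)) = 1)
w(U) = U**(5/2) (w(U) = U**2*sqrt(U) = U**(5/2))
r = sqrt(15)/108000 (r = 1/((10*6)**(5/2)) = 1/(60**(5/2)) = 1/(7200*sqrt(15)) = sqrt(15)/108000 ≈ 3.5861e-5)
(J(-75) - 15075) - r = (1 - 15075) - sqrt(15)/108000 = -15074 - sqrt(15)/108000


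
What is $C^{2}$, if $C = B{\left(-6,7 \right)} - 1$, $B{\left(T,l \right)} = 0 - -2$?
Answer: $1$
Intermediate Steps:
$B{\left(T,l \right)} = 2$ ($B{\left(T,l \right)} = 0 + 2 = 2$)
$C = 1$ ($C = 2 - 1 = 1$)
$C^{2} = 1^{2} = 1$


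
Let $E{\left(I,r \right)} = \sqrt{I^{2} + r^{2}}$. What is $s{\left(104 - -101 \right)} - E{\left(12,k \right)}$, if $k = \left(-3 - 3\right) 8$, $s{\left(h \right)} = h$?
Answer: $205 - 12 \sqrt{17} \approx 155.52$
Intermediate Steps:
$k = -48$ ($k = \left(-6\right) 8 = -48$)
$s{\left(104 - -101 \right)} - E{\left(12,k \right)} = \left(104 - -101\right) - \sqrt{12^{2} + \left(-48\right)^{2}} = \left(104 + 101\right) - \sqrt{144 + 2304} = 205 - \sqrt{2448} = 205 - 12 \sqrt{17}$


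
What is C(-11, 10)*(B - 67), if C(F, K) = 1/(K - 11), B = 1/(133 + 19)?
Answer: 10183/152 ≈ 66.993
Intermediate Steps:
B = 1/152 ≈ 0.0065789
C(F, K) = 1/(-11 + K)
C(-11, 10)*(B - 67) = (1/152 - 67)/(-11 + 10) = -10183/152/(-1) = -1*(-10183/152) = 10183/152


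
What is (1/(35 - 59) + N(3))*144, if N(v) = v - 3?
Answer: -6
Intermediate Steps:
N(v) = -3 + v
(1/(35 - 59) + N(3))*144 = (1/(35 - 59) + (-3 + 3))*144 = (1/(-24) + 0)*144 = (-1/24 + 0)*144 = -1/24*144 = -6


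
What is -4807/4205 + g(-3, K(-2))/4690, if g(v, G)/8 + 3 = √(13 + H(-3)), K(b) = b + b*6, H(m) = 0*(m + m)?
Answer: -452915/394429 + 4*√13/2345 ≈ -1.1421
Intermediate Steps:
H(m) = 0 (H(m) = 0*(2*m) = 0)
K(b) = 7*b (K(b) = b + 6*b = 7*b)
g(v, G) = -24 + 8*√13 (g(v, G) = -24 + 8*√(13 + 0) = -24 + 8*√13)
-4807/4205 + g(-3, K(-2))/4690 = -4807/4205 + (-24 + 8*√13)/4690 = -4807*1/4205 + (-24 + 8*√13)*(1/4690) = -4807/4205 + (-12/2345 + 4*√13/2345) = -452915/394429 + 4*√13/2345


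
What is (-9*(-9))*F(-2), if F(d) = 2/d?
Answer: -81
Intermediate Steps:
(-9*(-9))*F(-2) = (-9*(-9))*(2/(-2)) = 81*(2*(-½)) = 81*(-1) = -81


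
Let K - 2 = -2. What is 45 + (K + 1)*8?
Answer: 53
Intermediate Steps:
K = 0 (K = 2 - 2 = 0)
45 + (K + 1)*8 = 45 + (0 + 1)*8 = 45 + 1*8 = 45 + 8 = 53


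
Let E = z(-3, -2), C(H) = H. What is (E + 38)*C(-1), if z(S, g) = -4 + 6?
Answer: -40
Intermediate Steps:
z(S, g) = 2
E = 2
(E + 38)*C(-1) = (2 + 38)*(-1) = 40*(-1) = -40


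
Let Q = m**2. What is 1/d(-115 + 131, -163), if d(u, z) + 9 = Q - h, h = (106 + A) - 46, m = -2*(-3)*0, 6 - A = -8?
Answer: -1/83 ≈ -0.012048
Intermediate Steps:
A = 14 (A = 6 - 1*(-8) = 6 + 8 = 14)
m = 0 (m = 6*0 = 0)
h = 74 (h = (106 + 14) - 46 = 120 - 46 = 74)
Q = 0 (Q = 0**2 = 0)
d(u, z) = -83 (d(u, z) = -9 + (0 - 1*74) = -9 + (0 - 74) = -9 - 74 = -83)
1/d(-115 + 131, -163) = 1/(-83) = -1/83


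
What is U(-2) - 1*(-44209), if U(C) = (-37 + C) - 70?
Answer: 44100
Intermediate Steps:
U(C) = -107 + C
U(-2) - 1*(-44209) = (-107 - 2) - 1*(-44209) = -109 + 44209 = 44100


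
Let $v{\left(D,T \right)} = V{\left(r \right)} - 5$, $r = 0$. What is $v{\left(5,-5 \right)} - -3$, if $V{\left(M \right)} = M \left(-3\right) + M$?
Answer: $-2$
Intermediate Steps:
$V{\left(M \right)} = - 2 M$ ($V{\left(M \right)} = - 3 M + M = - 2 M$)
$v{\left(D,T \right)} = -5$ ($v{\left(D,T \right)} = \left(-2\right) 0 - 5 = 0 - 5 = -5$)
$v{\left(5,-5 \right)} - -3 = -5 - -3 = -5 + 3 = -2$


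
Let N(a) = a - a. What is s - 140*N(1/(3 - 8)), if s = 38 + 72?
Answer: 110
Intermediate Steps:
N(a) = 0
s = 110
s - 140*N(1/(3 - 8)) = 110 - 140*0 = 110 + 0 = 110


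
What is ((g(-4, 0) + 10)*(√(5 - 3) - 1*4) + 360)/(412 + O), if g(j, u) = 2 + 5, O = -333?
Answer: 292/79 + 17*√2/79 ≈ 4.0005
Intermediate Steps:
g(j, u) = 7
((g(-4, 0) + 10)*(√(5 - 3) - 1*4) + 360)/(412 + O) = ((7 + 10)*(√(5 - 3) - 1*4) + 360)/(412 - 333) = (17*(√2 - 4) + 360)/79 = (17*(-4 + √2) + 360)*(1/79) = ((-68 + 17*√2) + 360)*(1/79) = (292 + 17*√2)*(1/79) = 292/79 + 17*√2/79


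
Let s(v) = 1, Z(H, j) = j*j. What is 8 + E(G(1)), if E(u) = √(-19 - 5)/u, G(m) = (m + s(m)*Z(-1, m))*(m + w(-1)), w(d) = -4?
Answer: 8 - I*√6/3 ≈ 8.0 - 0.8165*I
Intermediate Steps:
Z(H, j) = j²
G(m) = (-4 + m)*(m + m²) (G(m) = (m + 1*m²)*(m - 4) = (m + m²)*(-4 + m) = (-4 + m)*(m + m²))
E(u) = 2*I*√6/u (E(u) = √(-24)/u = (2*I*√6)/u = 2*I*√6/u)
8 + E(G(1)) = 8 + 2*I*√6/((1*(-4 + 1² - 3*1))) = 8 + 2*I*√6/((1*(-4 + 1 - 3))) = 8 + 2*I*√6/((1*(-6))) = 8 + 2*I*√6/(-6) = 8 + 2*I*√6*(-⅙) = 8 - I*√6/3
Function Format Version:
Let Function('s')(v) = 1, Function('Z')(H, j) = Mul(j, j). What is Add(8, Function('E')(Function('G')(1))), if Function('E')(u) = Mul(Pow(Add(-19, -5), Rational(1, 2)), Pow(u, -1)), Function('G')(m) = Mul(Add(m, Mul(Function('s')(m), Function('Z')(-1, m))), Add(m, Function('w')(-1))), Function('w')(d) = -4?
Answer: Add(8, Mul(Rational(-1, 3), I, Pow(6, Rational(1, 2)))) ≈ Add(8.0000, Mul(-0.81650, I))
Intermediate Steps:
Function('Z')(H, j) = Pow(j, 2)
Function('G')(m) = Mul(Add(-4, m), Add(m, Pow(m, 2))) (Function('G')(m) = Mul(Add(m, Mul(1, Pow(m, 2))), Add(m, -4)) = Mul(Add(m, Pow(m, 2)), Add(-4, m)) = Mul(Add(-4, m), Add(m, Pow(m, 2))))
Function('E')(u) = Mul(2, I, Pow(6, Rational(1, 2)), Pow(u, -1)) (Function('E')(u) = Mul(Pow(-24, Rational(1, 2)), Pow(u, -1)) = Mul(Mul(2, I, Pow(6, Rational(1, 2))), Pow(u, -1)) = Mul(2, I, Pow(6, Rational(1, 2)), Pow(u, -1)))
Add(8, Function('E')(Function('G')(1))) = Add(8, Mul(2, I, Pow(6, Rational(1, 2)), Pow(Mul(1, Add(-4, Pow(1, 2), Mul(-3, 1))), -1))) = Add(8, Mul(2, I, Pow(6, Rational(1, 2)), Pow(Mul(1, Add(-4, 1, -3)), -1))) = Add(8, Mul(2, I, Pow(6, Rational(1, 2)), Pow(Mul(1, -6), -1))) = Add(8, Mul(2, I, Pow(6, Rational(1, 2)), Pow(-6, -1))) = Add(8, Mul(2, I, Pow(6, Rational(1, 2)), Rational(-1, 6))) = Add(8, Mul(Rational(-1, 3), I, Pow(6, Rational(1, 2))))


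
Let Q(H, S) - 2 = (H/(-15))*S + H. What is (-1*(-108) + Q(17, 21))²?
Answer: 266256/25 ≈ 10650.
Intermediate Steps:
Q(H, S) = 2 + H - H*S/15 (Q(H, S) = 2 + ((H/(-15))*S + H) = 2 + ((-H/15)*S + H) = 2 + (-H*S/15 + H) = 2 + (H - H*S/15) = 2 + H - H*S/15)
(-1*(-108) + Q(17, 21))² = (-1*(-108) + (2 + 17 - 1/15*17*21))² = (108 + (2 + 17 - 119/5))² = (108 - 24/5)² = (516/5)² = 266256/25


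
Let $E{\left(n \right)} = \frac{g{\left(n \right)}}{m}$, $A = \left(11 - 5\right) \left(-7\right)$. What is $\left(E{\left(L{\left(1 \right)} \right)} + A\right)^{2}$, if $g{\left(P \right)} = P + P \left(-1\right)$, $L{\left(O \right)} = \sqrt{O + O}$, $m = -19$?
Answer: $1764$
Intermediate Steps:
$A = -42$ ($A = 6 \left(-7\right) = -42$)
$L{\left(O \right)} = \sqrt{2} \sqrt{O}$ ($L{\left(O \right)} = \sqrt{2 O} = \sqrt{2} \sqrt{O}$)
$g{\left(P \right)} = 0$ ($g{\left(P \right)} = P - P = 0$)
$E{\left(n \right)} = 0$ ($E{\left(n \right)} = \frac{0}{-19} = 0 \left(- \frac{1}{19}\right) = 0$)
$\left(E{\left(L{\left(1 \right)} \right)} + A\right)^{2} = \left(0 - 42\right)^{2} = \left(-42\right)^{2} = 1764$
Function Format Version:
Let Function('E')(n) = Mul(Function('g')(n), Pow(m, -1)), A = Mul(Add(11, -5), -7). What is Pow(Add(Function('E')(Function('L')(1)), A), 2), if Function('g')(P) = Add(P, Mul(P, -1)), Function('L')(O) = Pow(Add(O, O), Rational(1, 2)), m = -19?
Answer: 1764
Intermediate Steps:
A = -42 (A = Mul(6, -7) = -42)
Function('L')(O) = Mul(Pow(2, Rational(1, 2)), Pow(O, Rational(1, 2))) (Function('L')(O) = Pow(Mul(2, O), Rational(1, 2)) = Mul(Pow(2, Rational(1, 2)), Pow(O, Rational(1, 2))))
Function('g')(P) = 0 (Function('g')(P) = Add(P, Mul(-1, P)) = 0)
Function('E')(n) = 0 (Function('E')(n) = Mul(0, Pow(-19, -1)) = Mul(0, Rational(-1, 19)) = 0)
Pow(Add(Function('E')(Function('L')(1)), A), 2) = Pow(Add(0, -42), 2) = Pow(-42, 2) = 1764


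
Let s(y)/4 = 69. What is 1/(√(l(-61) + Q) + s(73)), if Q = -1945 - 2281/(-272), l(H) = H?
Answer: 25024/7087741 - 4*I*√9236967/21263223 ≈ 0.0035306 - 0.00057174*I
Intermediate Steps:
s(y) = 276 (s(y) = 4*69 = 276)
Q = -526759/272 (Q = -1945 - 2281*(-1/272) = -1945 + 2281/272 = -526759/272 ≈ -1936.6)
1/(√(l(-61) + Q) + s(73)) = 1/(√(-61 - 526759/272) + 276) = 1/(√(-543351/272) + 276) = 1/(I*√9236967/68 + 276) = 1/(276 + I*√9236967/68)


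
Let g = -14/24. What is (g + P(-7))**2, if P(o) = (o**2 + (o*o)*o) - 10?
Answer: 13359025/144 ≈ 92771.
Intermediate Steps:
P(o) = -10 + o**2 + o**3 (P(o) = (o**2 + o**2*o) - 10 = (o**2 + o**3) - 10 = -10 + o**2 + o**3)
g = -7/12 (g = -14/24 = -1*7/12 = -7/12 ≈ -0.58333)
(g + P(-7))**2 = (-7/12 + (-10 + (-7)**2 + (-7)**3))**2 = (-7/12 + (-10 + 49 - 343))**2 = (-7/12 - 304)**2 = (-3655/12)**2 = 13359025/144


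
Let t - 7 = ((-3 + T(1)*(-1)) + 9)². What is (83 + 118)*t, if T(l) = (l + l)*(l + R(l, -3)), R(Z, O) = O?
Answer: 21507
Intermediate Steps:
T(l) = 2*l*(-3 + l) (T(l) = (l + l)*(l - 3) = (2*l)*(-3 + l) = 2*l*(-3 + l))
t = 107 (t = 7 + ((-3 + (2*1*(-3 + 1))*(-1)) + 9)² = 7 + ((-3 + (2*1*(-2))*(-1)) + 9)² = 7 + ((-3 - 4*(-1)) + 9)² = 7 + ((-3 + 4) + 9)² = 7 + (1 + 9)² = 7 + 10² = 7 + 100 = 107)
(83 + 118)*t = (83 + 118)*107 = 201*107 = 21507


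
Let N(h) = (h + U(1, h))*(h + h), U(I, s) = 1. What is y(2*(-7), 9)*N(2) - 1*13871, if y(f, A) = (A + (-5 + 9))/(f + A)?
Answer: -69511/5 ≈ -13902.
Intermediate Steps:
N(h) = 2*h*(1 + h) (N(h) = (h + 1)*(h + h) = (1 + h)*(2*h) = 2*h*(1 + h))
y(f, A) = (4 + A)/(A + f) (y(f, A) = (A + 4)/(A + f) = (4 + A)/(A + f))
y(2*(-7), 9)*N(2) - 1*13871 = ((4 + 9)/(9 + 2*(-7)))*(2*2*(1 + 2)) - 1*13871 = (13/(9 - 14))*(2*2*3) - 13871 = (13/(-5))*12 - 13871 = -⅕*13*12 - 13871 = -13/5*12 - 13871 = -156/5 - 13871 = -69511/5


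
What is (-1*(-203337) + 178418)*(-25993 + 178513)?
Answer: 58225272600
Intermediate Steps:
(-1*(-203337) + 178418)*(-25993 + 178513) = (203337 + 178418)*152520 = 381755*152520 = 58225272600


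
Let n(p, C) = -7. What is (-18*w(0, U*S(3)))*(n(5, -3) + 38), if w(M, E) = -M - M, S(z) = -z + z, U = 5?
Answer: 0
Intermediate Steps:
S(z) = 0
w(M, E) = -2*M
(-18*w(0, U*S(3)))*(n(5, -3) + 38) = (-(-36)*0)*(-7 + 38) = -18*0*31 = 0*31 = 0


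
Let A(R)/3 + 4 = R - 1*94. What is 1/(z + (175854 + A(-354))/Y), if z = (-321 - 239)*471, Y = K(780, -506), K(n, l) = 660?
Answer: -110/28984517 ≈ -3.7951e-6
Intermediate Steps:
A(R) = -294 + 3*R (A(R) = -12 + 3*(R - 1*94) = -12 + 3*(R - 94) = -12 + 3*(-94 + R) = -12 + (-282 + 3*R) = -294 + 3*R)
Y = 660
z = -263760 (z = -560*471 = -263760)
1/(z + (175854 + A(-354))/Y) = 1/(-263760 + (175854 + (-294 + 3*(-354)))/660) = 1/(-263760 + (175854 + (-294 - 1062))*(1/660)) = 1/(-263760 + (175854 - 1356)*(1/660)) = 1/(-263760 + 174498*(1/660)) = 1/(-263760 + 29083/110) = 1/(-28984517/110) = -110/28984517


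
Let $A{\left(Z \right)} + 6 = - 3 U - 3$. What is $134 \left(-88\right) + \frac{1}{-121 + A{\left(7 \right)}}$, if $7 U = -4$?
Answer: $- \frac{10589223}{898} \approx -11792.0$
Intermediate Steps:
$U = - \frac{4}{7}$ ($U = \frac{1}{7} \left(-4\right) = - \frac{4}{7} \approx -0.57143$)
$A{\left(Z \right)} = - \frac{51}{7}$ ($A{\left(Z \right)} = -6 - \frac{9}{7} = - \frac{51}{7}$)
$134 \left(-88\right) + \frac{1}{-121 + A{\left(7 \right)}} = 134 \left(-88\right) + \frac{1}{-121 - \frac{51}{7}} = -11792 + \frac{1}{- \frac{898}{7}} = -11792 - \frac{7}{898} = - \frac{10589223}{898}$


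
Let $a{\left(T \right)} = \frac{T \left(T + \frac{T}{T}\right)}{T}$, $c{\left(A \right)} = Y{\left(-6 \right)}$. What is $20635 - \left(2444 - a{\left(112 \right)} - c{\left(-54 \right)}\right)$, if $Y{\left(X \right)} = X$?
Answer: $18298$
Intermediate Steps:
$c{\left(A \right)} = -6$
$a{\left(T \right)} = 1 + T$ ($a{\left(T \right)} = \frac{T \left(T + 1\right)}{T} = \frac{T \left(1 + T\right)}{T} = 1 + T$)
$20635 - \left(2444 - a{\left(112 \right)} - c{\left(-54 \right)}\right) = 20635 + \left(\left(\left(1 + 112\right) - 6\right) - 2444\right) = 20635 + \left(\left(113 - 6\right) - 2444\right) = 20635 + \left(107 - 2444\right) = 20635 - 2337 = 18298$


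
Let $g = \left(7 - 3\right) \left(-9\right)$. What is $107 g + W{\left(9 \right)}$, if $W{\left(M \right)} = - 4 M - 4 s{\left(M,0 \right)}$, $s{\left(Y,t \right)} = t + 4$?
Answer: $-3904$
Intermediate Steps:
$s{\left(Y,t \right)} = 4 + t$
$g = -36$ ($g = \left(7 - 3\right) \left(-9\right) = 4 \left(-9\right) = -36$)
$W{\left(M \right)} = -16 - 4 M$ ($W{\left(M \right)} = - 4 M - 4 \left(4 + 0\right) = - 4 M - 16 = -16 - 4 M$)
$107 g + W{\left(9 \right)} = 107 \left(-36\right) - 52 = -3852 - 52 = -3904$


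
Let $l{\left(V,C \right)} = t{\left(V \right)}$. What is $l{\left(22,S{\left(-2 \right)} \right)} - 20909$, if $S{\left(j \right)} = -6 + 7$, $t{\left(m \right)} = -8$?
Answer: $-20917$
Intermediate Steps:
$S{\left(j \right)} = 1$
$l{\left(V,C \right)} = -8$
$l{\left(22,S{\left(-2 \right)} \right)} - 20909 = -8 - 20909 = -20917$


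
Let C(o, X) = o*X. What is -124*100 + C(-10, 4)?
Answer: -12440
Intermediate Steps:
C(o, X) = X*o
-124*100 + C(-10, 4) = -124*100 + 4*(-10) = -12400 - 40 = -12440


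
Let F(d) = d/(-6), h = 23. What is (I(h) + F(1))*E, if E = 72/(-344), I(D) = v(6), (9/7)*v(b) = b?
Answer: -81/86 ≈ -0.94186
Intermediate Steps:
v(b) = 7*b/9
I(D) = 14/3 (I(D) = (7/9)*6 = 14/3)
F(d) = -d/6 (F(d) = d*(-1/6) = -d/6)
E = -9/43 (E = 72*(-1/344) = -9/43 ≈ -0.20930)
(I(h) + F(1))*E = (14/3 - 1/6*1)*(-9/43) = (14/3 - 1/6)*(-9/43) = (9/2)*(-9/43) = -81/86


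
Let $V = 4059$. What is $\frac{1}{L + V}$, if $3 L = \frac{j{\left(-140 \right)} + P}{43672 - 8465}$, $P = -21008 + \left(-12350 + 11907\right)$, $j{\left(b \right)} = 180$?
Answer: $\frac{105621}{428694368} \approx 0.00024638$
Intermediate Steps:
$P = -21451$ ($P = -21008 - 443 = -21451$)
$L = - \frac{21271}{105621}$ ($L = \frac{\left(180 - 21451\right) \frac{1}{43672 - 8465}}{3} = \frac{\left(-21271\right) \frac{1}{35207}}{3} = \frac{1}{3} \left(- \frac{21271}{35207}\right) = - \frac{21271}{105621} \approx -0.20139$)
$\frac{1}{L + V} = \frac{1}{- \frac{21271}{105621} + 4059} = \frac{1}{\frac{428694368}{105621}} = \frac{105621}{428694368}$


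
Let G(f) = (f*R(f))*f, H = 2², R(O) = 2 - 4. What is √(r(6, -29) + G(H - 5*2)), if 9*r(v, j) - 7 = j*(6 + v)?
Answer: I*√989/3 ≈ 10.483*I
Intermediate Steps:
R(O) = -2
H = 4
r(v, j) = 7/9 + j*(6 + v)/9 (r(v, j) = 7/9 + (j*(6 + v))/9 = 7/9 + j*(6 + v)/9)
G(f) = -2*f² (G(f) = (f*(-2))*f = (-2*f)*f = -2*f²)
√(r(6, -29) + G(H - 5*2)) = √((7/9 + (⅔)*(-29) + (⅑)*(-29)*6) - 2*(4 - 5*2)²) = √((7/9 - 58/3 - 58/3) - 2*(4 - 1*10)²) = √(-341/9 - 2*(4 - 10)²) = √(-341/9 - 2*(-6)²) = √(-341/9 - 2*36) = √(-341/9 - 72) = √(-989/9) = I*√989/3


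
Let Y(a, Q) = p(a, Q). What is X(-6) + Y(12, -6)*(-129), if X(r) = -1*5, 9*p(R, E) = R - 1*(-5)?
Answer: -746/3 ≈ -248.67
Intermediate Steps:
p(R, E) = 5/9 + R/9 (p(R, E) = (R - 1*(-5))/9 = (R + 5)/9 = (5 + R)/9 = 5/9 + R/9)
Y(a, Q) = 5/9 + a/9
X(r) = -5
X(-6) + Y(12, -6)*(-129) = -5 + (5/9 + (⅑)*12)*(-129) = -5 + (5/9 + 4/3)*(-129) = -5 + (17/9)*(-129) = -5 - 731/3 = -746/3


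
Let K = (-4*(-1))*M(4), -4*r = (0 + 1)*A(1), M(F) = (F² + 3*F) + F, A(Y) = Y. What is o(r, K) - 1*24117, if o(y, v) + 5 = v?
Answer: -23994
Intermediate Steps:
M(F) = F² + 4*F
r = -¼ (r = -(0 + 1)/4 = -1/4 = -¼*1 = -¼ ≈ -0.25000)
K = 128 (K = (-4*(-1))*(4*(4 + 4)) = 4*(4*8) = 4*32 = 128)
o(y, v) = -5 + v
o(r, K) - 1*24117 = (-5 + 128) - 1*24117 = 123 - 24117 = -23994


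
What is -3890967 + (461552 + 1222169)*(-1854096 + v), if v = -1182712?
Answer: -5113141293535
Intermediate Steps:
-3890967 + (461552 + 1222169)*(-1854096 + v) = -3890967 + (461552 + 1222169)*(-1854096 - 1182712) = -3890967 + 1683721*(-3036808) = -3890967 - 5113137402568 = -5113141293535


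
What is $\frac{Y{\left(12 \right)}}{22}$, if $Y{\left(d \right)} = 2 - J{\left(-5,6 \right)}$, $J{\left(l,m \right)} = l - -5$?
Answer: $\frac{1}{11} \approx 0.090909$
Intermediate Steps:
$J{\left(l,m \right)} = 5 + l$ ($J{\left(l,m \right)} = l + 5 = 5 + l$)
$Y{\left(d \right)} = 2$ ($Y{\left(d \right)} = 2 - \left(5 - 5\right) = 2 - 0 = 2 + 0 = 2$)
$\frac{Y{\left(12 \right)}}{22} = \frac{2}{22} = 2 \cdot \frac{1}{22} = \frac{1}{11}$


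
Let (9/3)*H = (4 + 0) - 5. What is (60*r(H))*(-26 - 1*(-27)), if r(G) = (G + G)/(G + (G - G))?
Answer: 120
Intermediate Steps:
H = -⅓ (H = ((4 + 0) - 5)/3 = (4 - 5)/3 = (⅓)*(-1) = -⅓ ≈ -0.33333)
r(G) = 2 (r(G) = (2*G)/(G + 0) = (2*G)/G = 2)
(60*r(H))*(-26 - 1*(-27)) = (60*2)*(-26 - 1*(-27)) = 120*(-26 + 27) = 120*1 = 120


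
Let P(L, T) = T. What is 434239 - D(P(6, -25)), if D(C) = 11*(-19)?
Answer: 434448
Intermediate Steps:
D(C) = -209
434239 - D(P(6, -25)) = 434239 - 1*(-209) = 434239 + 209 = 434448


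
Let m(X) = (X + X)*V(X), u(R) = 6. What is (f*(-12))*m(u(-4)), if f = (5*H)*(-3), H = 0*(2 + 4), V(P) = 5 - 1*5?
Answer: 0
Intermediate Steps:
V(P) = 0 (V(P) = 5 - 5 = 0)
m(X) = 0 (m(X) = (X + X)*0 = (2*X)*0 = 0)
H = 0 (H = 0*6 = 0)
f = 0 (f = (5*0)*(-3) = 0*(-3) = 0)
(f*(-12))*m(u(-4)) = (0*(-12))*0 = 0*0 = 0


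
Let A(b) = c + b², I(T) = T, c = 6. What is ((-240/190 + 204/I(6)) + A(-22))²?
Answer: 98644624/361 ≈ 2.7325e+5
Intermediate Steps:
A(b) = 6 + b²
((-240/190 + 204/I(6)) + A(-22))² = ((-240/190 + 204/6) + (6 + (-22)²))² = ((-240*1/190 + 204*(⅙)) + (6 + 484))² = ((-24/19 + 34) + 490)² = (622/19 + 490)² = (9932/19)² = 98644624/361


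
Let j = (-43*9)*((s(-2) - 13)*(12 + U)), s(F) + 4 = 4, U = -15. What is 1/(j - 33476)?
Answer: -1/48569 ≈ -2.0589e-5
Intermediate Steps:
s(F) = 0 (s(F) = -4 + 4 = 0)
j = -15093 (j = (-43*9)*((0 - 13)*(12 - 15)) = -(-5031)*(-3) = -387*39 = -15093)
1/(j - 33476) = 1/(-15093 - 33476) = 1/(-48569) = -1/48569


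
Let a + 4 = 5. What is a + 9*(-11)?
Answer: -98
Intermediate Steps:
a = 1 (a = -4 + 5 = 1)
a + 9*(-11) = 1 + 9*(-11) = 1 - 99 = -98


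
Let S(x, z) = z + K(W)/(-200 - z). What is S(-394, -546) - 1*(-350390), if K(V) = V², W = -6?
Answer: 60523030/173 ≈ 3.4984e+5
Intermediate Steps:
S(x, z) = z + 36/(-200 - z) (S(x, z) = z + (-6)²/(-200 - z) = z + 36/(-200 - z))
S(-394, -546) - 1*(-350390) = (-36 + (-546)² + 200*(-546))/(200 - 546) - 1*(-350390) = (-36 + 298116 - 109200)/(-346) + 350390 = -1/346*188880 + 350390 = -94440/173 + 350390 = 60523030/173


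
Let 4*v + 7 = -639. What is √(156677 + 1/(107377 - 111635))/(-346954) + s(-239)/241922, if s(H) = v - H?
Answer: 155/483844 - √2840642371570/1477330132 ≈ -0.00082050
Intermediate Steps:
v = -323/2 (v = -7/4 + (¼)*(-639) = -7/4 - 639/4 = -323/2 ≈ -161.50)
s(H) = -323/2 - H
√(156677 + 1/(107377 - 111635))/(-346954) + s(-239)/241922 = √(156677 + 1/(107377 - 111635))/(-346954) + (-323/2 - 1*(-239))/241922 = √(156677 + 1/(-4258))*(-1/346954) + (-323/2 + 239)*(1/241922) = √(156677 - 1/4258)*(-1/346954) + (155/2)*(1/241922) = √(667130665/4258)*(-1/346954) + 155/483844 = (√2840642371570/4258)*(-1/346954) + 155/483844 = -√2840642371570/1477330132 + 155/483844 = 155/483844 - √2840642371570/1477330132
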